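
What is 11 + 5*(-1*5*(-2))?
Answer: 61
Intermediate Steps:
11 + 5*(-1*5*(-2)) = 11 + 5*(-5*(-2)) = 11 + 5*10 = 11 + 50 = 61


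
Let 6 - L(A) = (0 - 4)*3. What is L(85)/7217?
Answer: 18/7217 ≈ 0.0024941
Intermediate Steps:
L(A) = 18 (L(A) = 6 - (0 - 4)*3 = 6 - (-4)*3 = 6 - 1*(-12) = 6 + 12 = 18)
L(85)/7217 = 18/7217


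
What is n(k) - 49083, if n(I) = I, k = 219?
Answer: -48864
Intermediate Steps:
n(k) - 49083 = 219 - 49083 = -48864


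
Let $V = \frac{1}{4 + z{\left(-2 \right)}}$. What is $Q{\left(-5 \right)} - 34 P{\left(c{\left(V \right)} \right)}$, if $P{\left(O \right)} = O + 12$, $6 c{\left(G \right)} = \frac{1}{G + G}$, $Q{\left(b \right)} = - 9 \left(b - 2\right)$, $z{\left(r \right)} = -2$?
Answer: $- \frac{1052}{3} \approx -350.67$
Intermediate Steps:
$Q{\left(b \right)} = 18 - 9 b$ ($Q{\left(b \right)} = - 9 \left(-2 + b\right) = 18 - 9 b$)
$V = \frac{1}{2}$ ($V = \frac{1}{4 - 2} = \frac{1}{2} \approx 0.5$)
$c{\left(G \right)} = \frac{1}{12 G}$ ($c{\left(G \right)} = \frac{1}{6 \left(G + G\right)} = \frac{1}{6 \cdot 2 G} = \frac{\frac{1}{2} \frac{1}{G}}{6} = \frac{1}{12 G}$)
$P{\left(O \right)} = 12 + O$
$Q{\left(-5 \right)} - 34 P{\left(c{\left(V \right)} \right)} = \left(18 - -45\right) - 34 \left(12 + \frac{\frac{1}{\frac{1}{2}}}{12}\right) = \left(18 + 45\right) - 34 \left(12 + \frac{1}{12} \cdot 2\right) = 63 - 34 \left(12 + \frac{1}{6}\right) = 63 - \frac{1241}{3} = - \frac{1052}{3}$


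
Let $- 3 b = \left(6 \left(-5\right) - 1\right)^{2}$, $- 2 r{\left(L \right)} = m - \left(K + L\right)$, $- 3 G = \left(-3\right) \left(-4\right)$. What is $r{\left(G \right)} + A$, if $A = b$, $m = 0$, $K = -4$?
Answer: $- \frac{973}{3} \approx -324.33$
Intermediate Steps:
$G = -4$ ($G = - \frac{\left(-3\right) \left(-4\right)}{3} = \left(- \frac{1}{3}\right) 12 = -4$)
$r{\left(L \right)} = -2 + \frac{L}{2}$ ($r{\left(L \right)} = - \frac{0 - \left(-4 + L\right)}{2} = - \frac{4 - L}{2} = -2 + \frac{L}{2}$)
$b = - \frac{961}{3}$ ($b = - \frac{\left(6 \left(-5\right) - 1\right)^{2}}{3} = - \frac{\left(-30 - 1\right)^{2}}{3} = - \frac{\left(-31\right)^{2}}{3} = \left(- \frac{1}{3}\right) 961 = - \frac{961}{3} \approx -320.33$)
$A = - \frac{961}{3} \approx -320.33$
$r{\left(G \right)} + A = \left(-2 + \frac{1}{2} \left(-4\right)\right) - \frac{961}{3} = \left(-2 - 2\right) - \frac{961}{3} = -4 - \frac{961}{3} = - \frac{973}{3}$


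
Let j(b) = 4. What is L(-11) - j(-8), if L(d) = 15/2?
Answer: 7/2 ≈ 3.5000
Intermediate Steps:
L(d) = 15/2 (L(d) = 15*(½) = 15/2)
L(-11) - j(-8) = 15/2 - 1*4 = 15/2 - 4 = 7/2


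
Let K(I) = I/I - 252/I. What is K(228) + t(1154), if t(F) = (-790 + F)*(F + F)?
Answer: 15962126/19 ≈ 8.4011e+5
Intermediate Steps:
t(F) = 2*F*(-790 + F) (t(F) = (-790 + F)*(2*F) = 2*F*(-790 + F))
K(I) = 1 - 252/I
K(228) + t(1154) = (-252 + 228)/228 + 2*1154*(-790 + 1154) = (1/228)*(-24) + 2*1154*364 = -2/19 + 840112 = 15962126/19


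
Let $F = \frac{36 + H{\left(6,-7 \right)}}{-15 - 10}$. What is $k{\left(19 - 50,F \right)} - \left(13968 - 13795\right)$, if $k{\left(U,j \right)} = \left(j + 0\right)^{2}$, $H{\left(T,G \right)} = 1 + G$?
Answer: $- \frac{4289}{25} \approx -171.56$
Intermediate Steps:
$F = - \frac{6}{5}$ ($F = \frac{36 + \left(1 - 7\right)}{-15 - 10} = \frac{36 - 6}{-25} = 30 \left(- \frac{1}{25}\right) = - \frac{6}{5} \approx -1.2$)
$k{\left(U,j \right)} = j^{2}$
$k{\left(19 - 50,F \right)} - \left(13968 - 13795\right) = \left(- \frac{6}{5}\right)^{2} - \left(13968 - 13795\right) = \frac{36}{25} - \left(13968 - 13795\right) = \frac{36}{25} - 173 = - \frac{4289}{25}$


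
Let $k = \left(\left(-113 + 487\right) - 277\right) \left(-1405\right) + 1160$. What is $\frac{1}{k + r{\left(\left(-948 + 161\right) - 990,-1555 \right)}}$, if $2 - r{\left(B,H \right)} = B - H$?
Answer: $- \frac{1}{134901} \approx -7.4128 \cdot 10^{-6}$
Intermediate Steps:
$r{\left(B,H \right)} = 2 + H - B$ ($r{\left(B,H \right)} = 2 - \left(B - H\right) = 2 + H - B$)
$k = -135125$ ($k = \left(374 - 277\right) \left(-1405\right) + 1160 = 97 \left(-1405\right) + 1160 = -136285 + 1160 = -135125$)
$\frac{1}{k + r{\left(\left(-948 + 161\right) - 990,-1555 \right)}} = \frac{1}{-135125 - -224} = \frac{1}{-135125 + \left(2 - 1555 + 1777\right)} = \frac{1}{-135125 + 224} = \frac{1}{-134901} = - \frac{1}{134901}$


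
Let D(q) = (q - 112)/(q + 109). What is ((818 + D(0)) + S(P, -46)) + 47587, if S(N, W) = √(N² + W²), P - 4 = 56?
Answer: 5276033/109 + 2*√1429 ≈ 48480.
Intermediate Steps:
P = 60 (P = 4 + 56 = 60)
D(q) = (-112 + q)/(109 + q)
((818 + D(0)) + S(P, -46)) + 47587 = ((818 + (-112 + 0)/(109 + 0)) + √(60² + (-46)²)) + 47587 = ((818 - 112/109) + √(3600 + 2116)) + 47587 = ((818 + (1/109)*(-112)) + √5716) + 47587 = ((818 - 112/109) + 2*√1429) + 47587 = (89050/109 + 2*√1429) + 47587 = 5276033/109 + 2*√1429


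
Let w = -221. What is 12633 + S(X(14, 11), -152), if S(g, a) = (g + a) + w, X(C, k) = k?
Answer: 12271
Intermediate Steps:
S(g, a) = -221 + a + g (S(g, a) = (g + a) - 221 = (a + g) - 221 = -221 + a + g)
12633 + S(X(14, 11), -152) = 12633 + (-221 - 152 + 11) = 12633 - 362 = 12271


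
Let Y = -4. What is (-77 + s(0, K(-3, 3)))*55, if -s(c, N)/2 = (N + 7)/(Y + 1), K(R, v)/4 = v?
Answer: -10615/3 ≈ -3538.3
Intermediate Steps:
K(R, v) = 4*v
s(c, N) = 14/3 + 2*N/3 (s(c, N) = -2*(N + 7)/(-4 + 1) = -2*(7 + N)/(-3) = -2*(7 + N)*(-1)/3 = -2*(-7/3 - N/3) = 14/3 + 2*N/3)
(-77 + s(0, K(-3, 3)))*55 = (-77 + (14/3 + 2*(4*3)/3))*55 = (-77 + (14/3 + (2/3)*12))*55 = (-77 + (14/3 + 8))*55 = (-77 + 38/3)*55 = -193/3*55 = -10615/3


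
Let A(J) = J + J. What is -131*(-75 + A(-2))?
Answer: 10349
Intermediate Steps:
A(J) = 2*J
-131*(-75 + A(-2)) = -131*(-75 + 2*(-2)) = -131*(-75 - 4) = -131*(-79) = 10349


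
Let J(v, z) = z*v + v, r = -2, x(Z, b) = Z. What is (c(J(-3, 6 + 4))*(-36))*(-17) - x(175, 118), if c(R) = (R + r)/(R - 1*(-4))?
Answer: 16345/29 ≈ 563.62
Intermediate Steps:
J(v, z) = v + v*z (J(v, z) = v*z + v = v + v*z)
c(R) = (-2 + R)/(4 + R) (c(R) = (R - 2)/(R - 1*(-4)) = (-2 + R)/(R + 4) = (-2 + R)/(4 + R))
(c(J(-3, 6 + 4))*(-36))*(-17) - x(175, 118) = (((-2 - 3*(1 + (6 + 4)))/(4 - 3*(1 + (6 + 4))))*(-36))*(-17) - 1*175 = (((-2 - 3*(1 + 10))/(4 - 3*(1 + 10)))*(-36))*(-17) - 175 = (((-2 - 3*11)/(4 - 3*11))*(-36))*(-17) - 175 = (((-2 - 33)/(4 - 33))*(-36))*(-17) - 175 = ((-35/(-29))*(-36))*(-17) - 175 = (-1/29*(-35)*(-36))*(-17) - 175 = ((35/29)*(-36))*(-17) - 175 = -1260/29*(-17) - 175 = 21420/29 - 175 = 16345/29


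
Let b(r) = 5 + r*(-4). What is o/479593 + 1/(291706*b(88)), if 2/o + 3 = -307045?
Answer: -36865128857/3726438464770930412 ≈ -9.8929e-9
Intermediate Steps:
o = -1/153524 (o = 2/(-3 - 307045) = 2/(-307048) = 2*(-1/307048) = -1/153524 ≈ -6.5136e-6)
b(r) = 5 - 4*r
o/479593 + 1/(291706*b(88)) = -1/153524/479593 + 1/(291706*(5 - 4*88)) = -1/153524*1/479593 + 1/(291706*(5 - 352)) = -1/73629035732 + (1/291706)/(-347) = -1/73629035732 + (1/291706)*(-1/347) = -1/73629035732 - 1/101221982 = -36865128857/3726438464770930412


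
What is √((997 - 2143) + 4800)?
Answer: 3*√406 ≈ 60.448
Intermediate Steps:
√((997 - 2143) + 4800) = √(-1146 + 4800) = √3654 = 3*√406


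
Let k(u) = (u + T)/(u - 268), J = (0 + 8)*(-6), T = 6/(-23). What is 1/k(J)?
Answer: 3634/555 ≈ 6.5477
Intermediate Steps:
T = -6/23 (T = 6*(-1/23) = -6/23 ≈ -0.26087)
J = -48 (J = 8*(-6) = -48)
k(u) = (-6/23 + u)/(-268 + u) (k(u) = (u - 6/23)/(u - 268) = (-6/23 + u)/(-268 + u))
1/k(J) = 1/((-6/23 - 48)/(-268 - 48)) = 1/(-1110/23/(-316)) = 1/(-1/316*(-1110/23)) = 1/(555/3634) = 3634/555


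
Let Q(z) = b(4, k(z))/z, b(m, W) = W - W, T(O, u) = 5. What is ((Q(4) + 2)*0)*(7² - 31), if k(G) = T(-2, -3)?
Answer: 0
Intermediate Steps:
k(G) = 5
b(m, W) = 0
Q(z) = 0 (Q(z) = 0/z = 0)
((Q(4) + 2)*0)*(7² - 31) = ((0 + 2)*0)*(7² - 31) = (2*0)*(49 - 31) = 0*18 = 0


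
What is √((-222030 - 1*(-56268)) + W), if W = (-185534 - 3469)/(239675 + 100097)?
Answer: I*√4784115073604781/169886 ≈ 407.14*I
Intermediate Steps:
W = -189003/339772 ≈ -0.55626
√((-222030 - 1*(-56268)) + W) = √((-222030 - 1*(-56268)) - 189003/339772) = √((-222030 + 56268) - 189003/339772) = √(-165762 - 189003/339772) = √(-56321475267/339772) = I*√4784115073604781/169886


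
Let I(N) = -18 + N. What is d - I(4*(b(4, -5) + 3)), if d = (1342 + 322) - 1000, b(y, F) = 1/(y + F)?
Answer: 674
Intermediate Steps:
b(y, F) = 1/(F + y)
d = 664 (d = 1664 - 1000 = 664)
d - I(4*(b(4, -5) + 3)) = 664 - (-18 + 4*(1/(-5 + 4) + 3)) = 664 - (-18 + 4*(1/(-1) + 3)) = 664 - (-18 + 4*(-1 + 3)) = 664 - (-18 + 4*2) = 664 - (-18 + 8) = 664 - 1*(-10) = 664 + 10 = 674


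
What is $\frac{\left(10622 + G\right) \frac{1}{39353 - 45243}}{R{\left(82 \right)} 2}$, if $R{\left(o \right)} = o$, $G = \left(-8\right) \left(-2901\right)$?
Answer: $- \frac{3383}{96596} \approx -0.035022$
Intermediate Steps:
$G = 23208$
$\frac{\left(10622 + G\right) \frac{1}{39353 - 45243}}{R{\left(82 \right)} 2} = \frac{\left(10622 + 23208\right) \frac{1}{39353 - 45243}}{82 \cdot 2} = \frac{33830 \frac{1}{-5890}}{164} = 33830 \left(- \frac{1}{5890}\right) \frac{1}{164} = \left(- \frac{3383}{589}\right) \frac{1}{164} = - \frac{3383}{96596}$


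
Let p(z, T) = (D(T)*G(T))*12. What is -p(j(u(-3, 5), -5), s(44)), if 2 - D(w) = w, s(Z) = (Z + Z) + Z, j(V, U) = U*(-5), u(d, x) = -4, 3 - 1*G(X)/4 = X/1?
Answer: -804960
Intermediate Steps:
G(X) = 12 - 4*X (G(X) = 12 - 4*X/1 = 12 - 4*X)
j(V, U) = -5*U
s(Z) = 3*Z (s(Z) = 2*Z + Z = 3*Z)
D(w) = 2 - w
p(z, T) = 12*(2 - T)*(12 - 4*T) (p(z, T) = ((2 - T)*(12 - 4*T))*12 = 12*(2 - T)*(12 - 4*T))
-p(j(u(-3, 5), -5), s(44)) = -48*(-3 + 3*44)*(-2 + 3*44) = -48*(-3 + 132)*(-2 + 132) = -48*129*130 = -1*804960 = -804960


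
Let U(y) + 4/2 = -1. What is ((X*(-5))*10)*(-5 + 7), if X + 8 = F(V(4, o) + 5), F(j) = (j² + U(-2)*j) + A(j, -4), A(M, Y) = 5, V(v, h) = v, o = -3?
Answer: -5100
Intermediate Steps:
U(y) = -3 (U(y) = -2 - 1 = -3)
F(j) = 5 + j² - 3*j (F(j) = (j² - 3*j) + 5 = 5 + j² - 3*j)
X = 51 (X = -8 + (5 + (4 + 5)² - 3*(4 + 5)) = -8 + (5 + 9² - 3*9) = -8 + (5 + 81 - 27) = -8 + 59 = 51)
((X*(-5))*10)*(-5 + 7) = ((51*(-5))*10)*(-5 + 7) = -255*10*2 = -2550*2 = -5100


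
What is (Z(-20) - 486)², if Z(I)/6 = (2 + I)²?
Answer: 2125764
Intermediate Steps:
Z(I) = 6*(2 + I)²
(Z(-20) - 486)² = (6*(2 - 20)² - 486)² = (6*(-18)² - 486)² = (6*324 - 486)² = (1944 - 486)² = 1458² = 2125764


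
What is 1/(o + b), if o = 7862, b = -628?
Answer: 1/7234 ≈ 0.00013824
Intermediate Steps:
1/(o + b) = 1/(7862 - 628) = 1/7234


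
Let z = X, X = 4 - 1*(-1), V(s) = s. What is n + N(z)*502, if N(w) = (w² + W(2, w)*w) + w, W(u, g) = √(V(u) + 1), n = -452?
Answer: 14608 + 2510*√3 ≈ 18955.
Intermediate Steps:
X = 5 (X = 4 + 1 = 5)
z = 5
W(u, g) = √(1 + u) (W(u, g) = √(u + 1) = √(1 + u))
N(w) = w + w² + w*√3 (N(w) = (w² + √(1 + 2)*w) + w = (w² + √3*w) + w = (w² + w*√3) + w = w + w² + w*√3)
n + N(z)*502 = -452 + (5*(1 + 5 + √3))*502 = -452 + (5*(6 + √3))*502 = -452 + (30 + 5*√3)*502 = -452 + (15060 + 2510*√3) = 14608 + 2510*√3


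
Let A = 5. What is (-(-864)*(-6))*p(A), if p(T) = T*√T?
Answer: -25920*√5 ≈ -57959.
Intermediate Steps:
p(T) = T^(3/2)
(-(-864)*(-6))*p(A) = (-(-864)*(-6))*5^(3/2) = (-96*54)*(5*√5) = -25920*√5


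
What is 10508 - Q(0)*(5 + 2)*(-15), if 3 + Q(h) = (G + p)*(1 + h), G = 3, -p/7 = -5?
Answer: 14183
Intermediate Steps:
p = 35 (p = -7*(-5) = 35)
Q(h) = 35 + 38*h (Q(h) = -3 + (3 + 35)*(1 + h) = -3 + 38*(1 + h) = -3 + (38 + 38*h) = 35 + 38*h)
10508 - Q(0)*(5 + 2)*(-15) = 10508 - (35 + 38*0)*(5 + 2)*(-15) = 10508 - (35 + 0)*7*(-15) = 10508 - 35*(-105) = 10508 - 1*(-3675) = 10508 + 3675 = 14183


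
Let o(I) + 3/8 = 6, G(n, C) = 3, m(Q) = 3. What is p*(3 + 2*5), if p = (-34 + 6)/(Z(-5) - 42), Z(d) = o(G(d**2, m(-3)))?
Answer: 2912/291 ≈ 10.007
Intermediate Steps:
o(I) = 45/8 (o(I) = -3/8 + 6 = 45/8)
Z(d) = 45/8
p = 224/291 (p = (-34 + 6)/(45/8 - 42) = -28/(-291/8) = -28*(-8/291) = 224/291 ≈ 0.76976)
p*(3 + 2*5) = 224*(3 + 2*5)/291 = 224*(3 + 10)/291 = (224/291)*13 = 2912/291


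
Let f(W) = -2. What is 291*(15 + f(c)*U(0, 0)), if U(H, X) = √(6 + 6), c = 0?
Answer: 4365 - 1164*√3 ≈ 2348.9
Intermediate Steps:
U(H, X) = 2*√3 (U(H, X) = √12 = 2*√3)
291*(15 + f(c)*U(0, 0)) = 291*(15 - 4*√3) = 4365 - 1164*√3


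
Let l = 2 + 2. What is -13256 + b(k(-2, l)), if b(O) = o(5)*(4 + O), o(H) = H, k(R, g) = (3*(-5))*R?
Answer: -13086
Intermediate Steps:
l = 4
k(R, g) = -15*R
b(O) = 20 + 5*O (b(O) = 5*(4 + O) = 20 + 5*O)
-13256 + b(k(-2, l)) = -13256 + (20 + 5*(-15*(-2))) = -13256 + (20 + 5*30) = -13256 + (20 + 150) = -13256 + 170 = -13086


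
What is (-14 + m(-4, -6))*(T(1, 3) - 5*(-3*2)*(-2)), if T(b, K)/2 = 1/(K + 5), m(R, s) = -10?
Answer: 1434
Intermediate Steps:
T(b, K) = 2/(5 + K) (T(b, K) = 2/(K + 5) = 2/(5 + K))
(-14 + m(-4, -6))*(T(1, 3) - 5*(-3*2)*(-2)) = (-14 - 10)*(2/(5 + 3) - 5*(-3*2)*(-2)) = -24*(2/8 - (-30)*(-2)) = -24*(2*(1/8) - 5*12) = -24*(1/4 - 60) = -24*(-239/4) = 1434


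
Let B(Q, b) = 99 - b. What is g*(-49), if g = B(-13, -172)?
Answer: -13279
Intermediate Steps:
g = 271 (g = 99 - 1*(-172) = 99 + 172 = 271)
g*(-49) = 271*(-49) = -13279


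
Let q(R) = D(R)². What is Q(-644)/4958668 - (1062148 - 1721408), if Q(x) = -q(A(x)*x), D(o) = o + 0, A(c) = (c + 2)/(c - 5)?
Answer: 344231893864158244/522148980067 ≈ 6.5926e+5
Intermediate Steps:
A(c) = (2 + c)/(-5 + c)
D(o) = o
q(R) = R²
Q(x) = -x²*(2 + x)²/(-5 + x)² (Q(x) = -(((2 + x)/(-5 + x))*x)² = -(x*(2 + x)/(-5 + x))² = -x²*(2 + x)²/(-5 + x)²)
Q(-644)/4958668 - (1062148 - 1721408) = -1*(-644)²*(2 - 644)²/(-5 - 644)²/4958668 - (1062148 - 1721408) = -1*414736*(-642)²/(-649)²*(1/4958668) - 1*(-659260) = -1*414736*1/421201*412164*(1/4958668) + 659260 = -170939248704/421201*1/4958668 + 659260 = -42734812176/522148980067 + 659260 = 344231893864158244/522148980067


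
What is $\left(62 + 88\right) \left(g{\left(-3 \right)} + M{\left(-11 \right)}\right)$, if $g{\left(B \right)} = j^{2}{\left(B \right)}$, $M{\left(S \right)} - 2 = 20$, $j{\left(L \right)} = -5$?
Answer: $7050$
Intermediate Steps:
$M{\left(S \right)} = 22$ ($M{\left(S \right)} = 2 + 20 = 22$)
$g{\left(B \right)} = 25$ ($g{\left(B \right)} = \left(-5\right)^{2} = 25$)
$\left(62 + 88\right) \left(g{\left(-3 \right)} + M{\left(-11 \right)}\right) = \left(62 + 88\right) \left(25 + 22\right) = 150 \cdot 47 = 7050$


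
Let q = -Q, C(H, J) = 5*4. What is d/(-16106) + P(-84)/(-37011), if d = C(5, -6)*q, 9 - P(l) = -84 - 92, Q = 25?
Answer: 7762945/298049583 ≈ 0.026046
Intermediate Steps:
C(H, J) = 20
q = -25 (q = -1*25 = -25)
P(l) = 185 (P(l) = 9 - (-84 - 92) = 9 - 1*(-176) = 9 + 176 = 185)
d = -500 (d = 20*(-25) = -500)
d/(-16106) + P(-84)/(-37011) = -500/(-16106) + 185/(-37011) = -500*(-1/16106) + 185*(-1/37011) = 250/8053 - 185/37011 = 7762945/298049583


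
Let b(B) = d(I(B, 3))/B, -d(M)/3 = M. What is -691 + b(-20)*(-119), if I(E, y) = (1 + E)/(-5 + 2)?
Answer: -16081/20 ≈ -804.05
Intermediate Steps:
I(E, y) = -⅓ - E/3 (I(E, y) = (1 + E)/(-3) = (1 + E)*(-⅓) = -⅓ - E/3)
d(M) = -3*M
b(B) = (1 + B)/B (b(B) = (-3*(-⅓ - B/3))/B = (1 + B)/B)
-691 + b(-20)*(-119) = -691 + ((1 - 20)/(-20))*(-119) = -691 - 1/20*(-19)*(-119) = -691 + (19/20)*(-119) = -691 - 2261/20 = -16081/20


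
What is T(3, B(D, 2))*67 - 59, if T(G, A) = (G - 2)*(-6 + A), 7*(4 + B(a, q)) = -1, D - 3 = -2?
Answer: -5170/7 ≈ -738.57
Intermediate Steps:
D = 1 (D = 3 - 2 = 1)
B(a, q) = -29/7 (B(a, q) = -4 + (1/7)*(-1) = -4 - 1/7 = -29/7)
T(G, A) = (-6 + A)*(-2 + G) (T(G, A) = (-2 + G)*(-6 + A) = (-6 + A)*(-2 + G))
T(3, B(D, 2))*67 - 59 = (12 - 6*3 - 2*(-29/7) - 29/7*3)*67 - 59 = (12 - 18 + 58/7 - 87/7)*67 - 59 = -71/7*67 - 59 = -4757/7 - 59 = -5170/7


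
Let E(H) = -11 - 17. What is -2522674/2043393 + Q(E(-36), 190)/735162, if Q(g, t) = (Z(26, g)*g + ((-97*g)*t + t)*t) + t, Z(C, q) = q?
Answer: 1002883647453/7586994367 ≈ 132.18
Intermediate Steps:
E(H) = -28
Q(g, t) = t + g**2 + t*(t - 97*g*t) (Q(g, t) = (g*g + ((-97*g)*t + t)*t) + t = (g**2 + (-97*g*t + t)*t) + t = (g**2 + (t - 97*g*t)*t) + t = (g**2 + t*(t - 97*g*t)) + t = t + g**2 + t*(t - 97*g*t))
-2522674/2043393 + Q(E(-36), 190)/735162 = -2522674/2043393 + (190 + (-28)**2 + 190**2 - 97*(-28)*190**2)/735162 = -2522674*1/2043393 + (190 + 784 + 36100 - 97*(-28)*36100)*(1/735162) = -229334/185763 + (190 + 784 + 36100 + 98047600)*(1/735162) = -229334/185763 + 98084674*(1/735162) = -229334/185763 + 49042337/367581 = 1002883647453/7586994367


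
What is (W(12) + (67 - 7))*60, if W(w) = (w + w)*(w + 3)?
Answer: 25200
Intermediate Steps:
W(w) = 2*w*(3 + w) (W(w) = (2*w)*(3 + w) = 2*w*(3 + w))
(W(12) + (67 - 7))*60 = (2*12*(3 + 12) + (67 - 7))*60 = (2*12*15 + 60)*60 = (360 + 60)*60 = 420*60 = 25200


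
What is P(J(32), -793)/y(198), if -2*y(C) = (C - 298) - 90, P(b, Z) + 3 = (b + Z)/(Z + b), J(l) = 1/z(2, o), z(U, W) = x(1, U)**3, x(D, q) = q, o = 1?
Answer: -2/95 ≈ -0.021053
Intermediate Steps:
z(U, W) = U**3
J(l) = 1/8 (J(l) = 1/(2**3) = 1/8)
P(b, Z) = -2 (P(b, Z) = -3 + (b + Z)/(Z + b) = -3 + (Z + b)/(Z + b) = -3 + 1 = -2)
y(C) = 194 - C/2 (y(C) = -((C - 298) - 90)/2 = -((-298 + C) - 90)/2 = -(-388 + C)/2 = 194 - C/2)
P(J(32), -793)/y(198) = -2/(194 - 1/2*198) = -2/(194 - 99) = -2/95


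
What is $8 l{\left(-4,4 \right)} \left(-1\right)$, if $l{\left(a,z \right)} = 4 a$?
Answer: $128$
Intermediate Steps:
$8 l{\left(-4,4 \right)} \left(-1\right) = 8 \cdot 4 \left(-4\right) \left(-1\right) = 8 \left(-16\right) \left(-1\right) = \left(-128\right) \left(-1\right) = 128$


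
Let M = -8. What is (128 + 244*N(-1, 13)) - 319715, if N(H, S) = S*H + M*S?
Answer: -348135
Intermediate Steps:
N(H, S) = -8*S + H*S (N(H, S) = S*H - 8*S = H*S - 8*S = -8*S + H*S)
(128 + 244*N(-1, 13)) - 319715 = (128 + 244*(13*(-8 - 1))) - 319715 = (128 + 244*(13*(-9))) - 319715 = (128 + 244*(-117)) - 319715 = (128 - 28548) - 319715 = -28420 - 319715 = -348135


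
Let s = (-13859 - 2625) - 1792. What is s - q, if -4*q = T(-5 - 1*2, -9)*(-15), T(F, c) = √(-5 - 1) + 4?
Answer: -18291 - 15*I*√6/4 ≈ -18291.0 - 9.1856*I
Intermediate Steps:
T(F, c) = 4 + I*√6 (T(F, c) = √(-6) + 4 = I*√6 + 4 = 4 + I*√6)
q = 15 + 15*I*√6/4 (q = -(4 + I*√6)*(-15)/4 = -(-60 - 15*I*√6)/4 = 15 + 15*I*√6/4 ≈ 15.0 + 9.1856*I)
s = -18276 (s = -16484 - 1792 = -18276)
s - q = -18276 - (15 + 15*I*√6/4) = -18276 + (-15 - 15*I*√6/4) = -18291 - 15*I*√6/4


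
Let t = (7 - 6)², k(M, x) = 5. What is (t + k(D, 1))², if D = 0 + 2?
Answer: 36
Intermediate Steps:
D = 2
t = 1 (t = 1² = 1)
(t + k(D, 1))² = (1 + 5)² = 6² = 36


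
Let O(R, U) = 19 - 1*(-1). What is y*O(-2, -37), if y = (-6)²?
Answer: 720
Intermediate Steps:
y = 36
O(R, U) = 20 (O(R, U) = 19 + 1 = 20)
y*O(-2, -37) = 36*20 = 720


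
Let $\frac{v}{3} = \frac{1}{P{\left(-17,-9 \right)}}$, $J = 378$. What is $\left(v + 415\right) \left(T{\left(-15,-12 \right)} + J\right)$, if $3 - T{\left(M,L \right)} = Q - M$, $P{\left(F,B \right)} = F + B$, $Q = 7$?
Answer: $\frac{3872533}{26} \approx 1.4894 \cdot 10^{5}$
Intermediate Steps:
$P{\left(F,B \right)} = B + F$
$T{\left(M,L \right)} = -4 + M$ ($T{\left(M,L \right)} = 3 - \left(7 - M\right) = 3 + \left(-7 + M\right) = -4 + M$)
$v = - \frac{3}{26}$ ($v = \frac{3}{-9 - 17} = \frac{3}{-26} = 3 \left(- \frac{1}{26}\right) = - \frac{3}{26} \approx -0.11538$)
$\left(v + 415\right) \left(T{\left(-15,-12 \right)} + J\right) = \left(- \frac{3}{26} + 415\right) \left(\left(-4 - 15\right) + 378\right) = \frac{10787 \left(-19 + 378\right)}{26} = \frac{10787}{26} \cdot 359 = \frac{3872533}{26}$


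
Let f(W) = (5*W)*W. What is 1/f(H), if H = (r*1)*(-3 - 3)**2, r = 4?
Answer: 1/103680 ≈ 9.6451e-6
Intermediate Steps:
H = 144 (H = (4*1)*(-3 - 3)**2 = 4*(-6)**2 = 4*36 = 144)
f(W) = 5*W**2
1/f(H) = 1/(5*144**2) = 1/(5*20736) = 1/103680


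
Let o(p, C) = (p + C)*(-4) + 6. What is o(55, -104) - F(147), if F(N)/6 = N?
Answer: -680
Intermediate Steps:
F(N) = 6*N
o(p, C) = 6 - 4*C - 4*p (o(p, C) = (C + p)*(-4) + 6 = (-4*C - 4*p) + 6 = 6 - 4*C - 4*p)
o(55, -104) - F(147) = (6 - 4*(-104) - 4*55) - 6*147 = (6 + 416 - 220) - 1*882 = 202 - 882 = -680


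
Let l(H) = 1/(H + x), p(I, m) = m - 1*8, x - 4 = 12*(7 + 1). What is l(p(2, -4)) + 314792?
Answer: 27701697/88 ≈ 3.1479e+5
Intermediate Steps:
x = 100 (x = 4 + 12*(7 + 1) = 4 + 12*8 = 4 + 96 = 100)
p(I, m) = -8 + m (p(I, m) = m - 8 = -8 + m)
l(H) = 1/(100 + H) (l(H) = 1/(H + 100) = 1/(100 + H))
l(p(2, -4)) + 314792 = 1/(100 + (-8 - 4)) + 314792 = 1/(100 - 12) + 314792 = 1/88 + 314792 = 27701697/88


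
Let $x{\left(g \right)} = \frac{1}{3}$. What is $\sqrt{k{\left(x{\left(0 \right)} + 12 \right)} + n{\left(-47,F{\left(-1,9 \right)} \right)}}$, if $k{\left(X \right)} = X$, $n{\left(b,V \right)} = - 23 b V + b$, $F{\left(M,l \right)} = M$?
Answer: $\frac{i \sqrt{10041}}{3} \approx 33.402 i$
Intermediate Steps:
$x{\left(g \right)} = \frac{1}{3}$
$n{\left(b,V \right)} = b - 23 V b$ ($n{\left(b,V \right)} = - 23 V b + b = b - 23 V b$)
$\sqrt{k{\left(x{\left(0 \right)} + 12 \right)} + n{\left(-47,F{\left(-1,9 \right)} \right)}} = \sqrt{\left(\frac{1}{3} + 12\right) - 47 \left(1 - -23\right)} = \sqrt{\frac{37}{3} - 47 \left(1 + 23\right)} = \sqrt{\frac{37}{3} - 1128} = \sqrt{- \frac{3347}{3}} = \frac{i \sqrt{10041}}{3}$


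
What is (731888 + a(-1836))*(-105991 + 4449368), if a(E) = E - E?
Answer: 3178865505776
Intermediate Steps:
a(E) = 0
(731888 + a(-1836))*(-105991 + 4449368) = (731888 + 0)*(-105991 + 4449368) = 731888*4343377 = 3178865505776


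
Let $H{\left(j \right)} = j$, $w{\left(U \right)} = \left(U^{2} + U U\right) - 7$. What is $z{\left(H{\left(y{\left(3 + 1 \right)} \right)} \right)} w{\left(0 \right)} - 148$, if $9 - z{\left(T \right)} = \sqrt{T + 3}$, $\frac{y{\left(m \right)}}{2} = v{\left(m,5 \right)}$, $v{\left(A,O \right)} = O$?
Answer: $-211 + 7 \sqrt{13} \approx -185.76$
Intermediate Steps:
$y{\left(m \right)} = 10$ ($y{\left(m \right)} = 2 \cdot 5 = 10$)
$w{\left(U \right)} = -7 + 2 U^{2}$ ($w{\left(U \right)} = \left(U^{2} + U^{2}\right) - 7 = 2 U^{2} - 7 = -7 + 2 U^{2}$)
$z{\left(T \right)} = 9 - \sqrt{3 + T}$ ($z{\left(T \right)} = 9 - \sqrt{T + 3} = 9 - \sqrt{3 + T}$)
$z{\left(H{\left(y{\left(3 + 1 \right)} \right)} \right)} w{\left(0 \right)} - 148 = \left(9 - \sqrt{3 + 10}\right) \left(-7 + 2 \cdot 0^{2}\right) - 148 = \left(9 - \sqrt{13}\right) \left(-7 + 2 \cdot 0\right) - 148 = \left(9 - \sqrt{13}\right) \left(-7 + 0\right) - 148 = \left(9 - \sqrt{13}\right) \left(-7\right) - 148 = \left(-63 + 7 \sqrt{13}\right) - 148 = -211 + 7 \sqrt{13}$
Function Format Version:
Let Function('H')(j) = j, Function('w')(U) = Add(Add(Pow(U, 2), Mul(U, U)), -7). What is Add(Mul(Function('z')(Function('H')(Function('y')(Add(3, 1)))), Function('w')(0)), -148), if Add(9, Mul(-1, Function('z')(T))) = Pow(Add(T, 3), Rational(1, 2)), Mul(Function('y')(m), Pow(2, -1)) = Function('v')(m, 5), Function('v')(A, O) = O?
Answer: Add(-211, Mul(7, Pow(13, Rational(1, 2)))) ≈ -185.76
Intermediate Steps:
Function('y')(m) = 10 (Function('y')(m) = Mul(2, 5) = 10)
Function('w')(U) = Add(-7, Mul(2, Pow(U, 2))) (Function('w')(U) = Add(Add(Pow(U, 2), Pow(U, 2)), -7) = Add(Mul(2, Pow(U, 2)), -7) = Add(-7, Mul(2, Pow(U, 2))))
Function('z')(T) = Add(9, Mul(-1, Pow(Add(3, T), Rational(1, 2)))) (Function('z')(T) = Add(9, Mul(-1, Pow(Add(T, 3), Rational(1, 2)))) = Add(9, Mul(-1, Pow(Add(3, T), Rational(1, 2)))))
Add(Mul(Function('z')(Function('H')(Function('y')(Add(3, 1)))), Function('w')(0)), -148) = Add(Mul(Add(9, Mul(-1, Pow(Add(3, 10), Rational(1, 2)))), Add(-7, Mul(2, Pow(0, 2)))), -148) = Add(Mul(Add(9, Mul(-1, Pow(13, Rational(1, 2)))), Add(-7, Mul(2, 0))), -148) = Add(Mul(Add(9, Mul(-1, Pow(13, Rational(1, 2)))), Add(-7, 0)), -148) = Add(Mul(Add(9, Mul(-1, Pow(13, Rational(1, 2)))), -7), -148) = Add(Add(-63, Mul(7, Pow(13, Rational(1, 2)))), -148) = Add(-211, Mul(7, Pow(13, Rational(1, 2))))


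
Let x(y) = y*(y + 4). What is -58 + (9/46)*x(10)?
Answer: -704/23 ≈ -30.609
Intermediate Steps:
x(y) = y*(4 + y)
-58 + (9/46)*x(10) = -58 + (9/46)*(10*(4 + 10)) = -58 + (9*(1/46))*(10*14) = -58 + (9/46)*140 = -58 + 630/23 = -704/23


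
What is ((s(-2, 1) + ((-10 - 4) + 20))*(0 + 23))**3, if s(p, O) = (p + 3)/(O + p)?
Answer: 1520875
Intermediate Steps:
s(p, O) = (3 + p)/(O + p)
((s(-2, 1) + ((-10 - 4) + 20))*(0 + 23))**3 = (((3 - 2)/(1 - 2) + ((-10 - 4) + 20))*(0 + 23))**3 = ((1/(-1) + (-14 + 20))*23)**3 = ((-1*1 + 6)*23)**3 = ((-1 + 6)*23)**3 = (5*23)**3 = 115**3 = 1520875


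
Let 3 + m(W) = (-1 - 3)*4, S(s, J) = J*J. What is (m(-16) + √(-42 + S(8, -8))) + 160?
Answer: 141 + √22 ≈ 145.69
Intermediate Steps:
S(s, J) = J²
m(W) = -19 (m(W) = -3 + (-1 - 3)*4 = -3 - 4*4 = -3 - 16 = -19)
(m(-16) + √(-42 + S(8, -8))) + 160 = (-19 + √(-42 + (-8)²)) + 160 = (-19 + √(-42 + 64)) + 160 = (-19 + √22) + 160 = 141 + √22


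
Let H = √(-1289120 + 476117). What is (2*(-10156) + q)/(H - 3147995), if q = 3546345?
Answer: -11099934253835/9909873333028 - 3526033*I*√813003/9909873333028 ≈ -1.1201 - 0.00032082*I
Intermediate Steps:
H = I*√813003 (H = √(-813003) = I*√813003 ≈ 901.67*I)
(2*(-10156) + q)/(H - 3147995) = (2*(-10156) + 3546345)/(I*√813003 - 3147995) = (-20312 + 3546345)/(-3147995 + I*√813003) = 3526033/(-3147995 + I*√813003)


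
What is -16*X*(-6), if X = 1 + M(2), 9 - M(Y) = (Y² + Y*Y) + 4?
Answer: -192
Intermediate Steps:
M(Y) = 5 - 2*Y² (M(Y) = 9 - ((Y² + Y*Y) + 4) = 9 - ((Y² + Y²) + 4) = 9 - (2*Y² + 4) = 9 - (4 + 2*Y²) = 9 + (-4 - 2*Y²) = 5 - 2*Y²)
X = -2 (X = 1 + (5 - 2*2²) = 1 + (5 - 2*4) = 1 + (5 - 8) = 1 - 3 = -2)
-16*X*(-6) = -16*(-2)*(-6) = 32*(-6) = -192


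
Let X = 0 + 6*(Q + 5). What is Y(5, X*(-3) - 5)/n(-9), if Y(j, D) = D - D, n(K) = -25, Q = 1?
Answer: 0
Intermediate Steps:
X = 36 (X = 0 + 6*(1 + 5) = 0 + 6*6 = 0 + 36 = 36)
Y(j, D) = 0
Y(5, X*(-3) - 5)/n(-9) = 0/(-25) = 0*(-1/25) = 0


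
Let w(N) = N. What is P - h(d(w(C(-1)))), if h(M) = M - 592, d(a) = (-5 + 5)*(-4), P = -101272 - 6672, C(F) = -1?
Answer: -107352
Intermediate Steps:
P = -107944
d(a) = 0 (d(a) = 0*(-4) = 0)
h(M) = -592 + M
P - h(d(w(C(-1)))) = -107944 - (-592 + 0) = -107944 - 1*(-592) = -107944 + 592 = -107352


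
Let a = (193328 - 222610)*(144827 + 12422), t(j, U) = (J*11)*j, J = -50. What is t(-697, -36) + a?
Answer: -4604181868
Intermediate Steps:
t(j, U) = -550*j (t(j, U) = (-50*11)*j = -550*j)
a = -4604565218 (a = -29282*157249 = -4604565218)
t(-697, -36) + a = -550*(-697) - 4604565218 = 383350 - 4604565218 = -4604181868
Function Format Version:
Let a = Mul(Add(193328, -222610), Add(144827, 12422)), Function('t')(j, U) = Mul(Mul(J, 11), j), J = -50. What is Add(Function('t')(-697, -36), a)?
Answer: -4604181868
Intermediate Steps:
Function('t')(j, U) = Mul(-550, j) (Function('t')(j, U) = Mul(Mul(-50, 11), j) = Mul(-550, j))
a = -4604565218 (a = Mul(-29282, 157249) = -4604565218)
Add(Function('t')(-697, -36), a) = Add(Mul(-550, -697), -4604565218) = Add(383350, -4604565218) = -4604181868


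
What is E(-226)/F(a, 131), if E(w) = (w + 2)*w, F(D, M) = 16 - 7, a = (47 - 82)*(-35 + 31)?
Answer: 50624/9 ≈ 5624.9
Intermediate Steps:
a = 140 (a = -35*(-4) = 140)
F(D, M) = 9
E(w) = w*(2 + w) (E(w) = (2 + w)*w = w*(2 + w))
E(-226)/F(a, 131) = -226*(2 - 226)/9 = -226*(-224)*(⅑) = 50624*(⅑) = 50624/9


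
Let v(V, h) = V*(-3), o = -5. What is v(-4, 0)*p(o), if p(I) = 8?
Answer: 96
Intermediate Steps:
v(V, h) = -3*V
v(-4, 0)*p(o) = -3*(-4)*8 = 12*8 = 96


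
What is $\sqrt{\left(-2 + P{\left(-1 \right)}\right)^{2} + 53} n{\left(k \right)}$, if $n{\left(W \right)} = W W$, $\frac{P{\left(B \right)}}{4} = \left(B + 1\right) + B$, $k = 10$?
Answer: $100 \sqrt{89} \approx 943.4$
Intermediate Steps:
$P{\left(B \right)} = 4 + 8 B$ ($P{\left(B \right)} = 4 \left(\left(B + 1\right) + B\right) = 4 \left(\left(1 + B\right) + B\right) = 4 \left(1 + 2 B\right) = 4 + 8 B$)
$n{\left(W \right)} = W^{2}$
$\sqrt{\left(-2 + P{\left(-1 \right)}\right)^{2} + 53} n{\left(k \right)} = \sqrt{\left(-2 + \left(4 + 8 \left(-1\right)\right)\right)^{2} + 53} \cdot 10^{2} = \sqrt{\left(-2 + \left(4 - 8\right)\right)^{2} + 53} \cdot 100 = \sqrt{\left(-2 - 4\right)^{2} + 53} \cdot 100 = \sqrt{\left(-6\right)^{2} + 53} \cdot 100 = \sqrt{36 + 53} \cdot 100 = \sqrt{89} \cdot 100 = 100 \sqrt{89}$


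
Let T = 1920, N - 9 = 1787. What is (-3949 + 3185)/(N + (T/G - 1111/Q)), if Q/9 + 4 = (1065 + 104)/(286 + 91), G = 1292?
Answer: -752901372/1906661569 ≈ -0.39488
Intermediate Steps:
N = 1796 (N = 9 + 1787 = 1796)
Q = -3051/377 (Q = -36 + 9*((1065 + 104)/(286 + 91)) = -36 + 9*(1169/377) = -36 + 10521/377 = -3051/377 ≈ -8.0928)
(-3949 + 3185)/(N + (T/G - 1111/Q)) = (-3949 + 3185)/(1796 + (1920/1292 - 1111/(-3051/377))) = -764/(1796 + (1920*(1/1292) - 1111*(-377/3051))) = -764/(1796 + (480/323 + 418847/3051)) = -764/(1796 + 136752061/985473) = -764/1906661569/985473 = -764*985473/1906661569 = -752901372/1906661569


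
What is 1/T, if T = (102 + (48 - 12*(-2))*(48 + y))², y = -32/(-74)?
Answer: 1369/17635308804 ≈ 7.7628e-8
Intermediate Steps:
y = 16/37 (y = -32*(-1/74) = 16/37 ≈ 0.43243)
T = 17635308804/1369 (T = (102 + (48 - 12*(-2))*(48 + 16/37))² = (102 + (48 + 24)*(1792/37))² = (102 + 72*(1792/37))² = (102 + 129024/37)² = (132798/37)² = 17635308804/1369 ≈ 1.2882e+7)
1/T = 1/(17635308804/1369) = 1369/17635308804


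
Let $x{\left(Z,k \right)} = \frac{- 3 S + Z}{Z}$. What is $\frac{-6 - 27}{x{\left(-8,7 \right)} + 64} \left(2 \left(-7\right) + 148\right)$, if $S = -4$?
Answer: $- \frac{8844}{127} \approx -69.638$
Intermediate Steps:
$x{\left(Z,k \right)} = \frac{12 + Z}{Z}$ ($x{\left(Z,k \right)} = \frac{\left(-3\right) \left(-4\right) + Z}{Z} = \frac{12 + Z}{Z}$)
$\frac{-6 - 27}{x{\left(-8,7 \right)} + 64} \left(2 \left(-7\right) + 148\right) = \frac{-6 - 27}{\frac{12 - 8}{-8} + 64} \left(2 \left(-7\right) + 148\right) = - \frac{33}{\left(- \frac{1}{8}\right) 4 + 64} \left(-14 + 148\right) = - \frac{33}{- \frac{1}{2} + 64} \cdot 134 = - \frac{33}{\frac{127}{2}} \cdot 134 = \left(-33\right) \frac{2}{127} \cdot 134 = \left(- \frac{66}{127}\right) 134 = - \frac{8844}{127}$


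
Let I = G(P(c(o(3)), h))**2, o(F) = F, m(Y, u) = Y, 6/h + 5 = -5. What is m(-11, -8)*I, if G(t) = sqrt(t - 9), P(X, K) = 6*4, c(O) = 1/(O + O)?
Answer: -165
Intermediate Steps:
h = -3/5 (h = 6/(-5 - 5) = 6/(-10) = 6*(-1/10) = -3/5 ≈ -0.60000)
c(O) = 1/(2*O)
P(X, K) = 24
G(t) = sqrt(-9 + t)
I = 15 (I = (sqrt(-9 + 24))**2 = (sqrt(15))**2 = 15)
m(-11, -8)*I = -11*15 = -165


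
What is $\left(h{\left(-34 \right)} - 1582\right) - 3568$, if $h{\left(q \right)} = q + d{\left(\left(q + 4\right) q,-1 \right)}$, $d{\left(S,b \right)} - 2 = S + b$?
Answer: $-4163$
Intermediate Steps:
$d{\left(S,b \right)} = 2 + S + b$ ($d{\left(S,b \right)} = 2 + \left(S + b\right) = 2 + S + b$)
$h{\left(q \right)} = 1 + q + q \left(4 + q\right)$ ($h{\left(q \right)} = q + \left(2 + \left(q + 4\right) q - 1\right) = q + \left(2 + \left(4 + q\right) q - 1\right) = q + \left(2 + q \left(4 + q\right) - 1\right) = q + \left(1 + q \left(4 + q\right)\right) = 1 + q + q \left(4 + q\right)$)
$\left(h{\left(-34 \right)} - 1582\right) - 3568 = \left(\left(1 - 34 - 34 \left(4 - 34\right)\right) - 1582\right) - 3568 = \left(\left(1 - 34 - -1020\right) - 1582\right) - 3568 = \left(\left(1 - 34 + 1020\right) - 1582\right) - 3568 = \left(987 - 1582\right) - 3568 = -595 - 3568 = -4163$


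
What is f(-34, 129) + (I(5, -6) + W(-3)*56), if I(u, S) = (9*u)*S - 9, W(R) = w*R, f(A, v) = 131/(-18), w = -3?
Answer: 3919/18 ≈ 217.72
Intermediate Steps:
f(A, v) = -131/18 (f(A, v) = 131*(-1/18) = -131/18)
W(R) = -3*R
I(u, S) = -9 + 9*S*u (I(u, S) = 9*S*u - 9 = -9 + 9*S*u)
f(-34, 129) + (I(5, -6) + W(-3)*56) = -131/18 + ((-9 + 9*(-6)*5) - 3*(-3)*56) = -131/18 + ((-9 - 270) + 9*56) = -131/18 + (-279 + 504) = -131/18 + 225 = 3919/18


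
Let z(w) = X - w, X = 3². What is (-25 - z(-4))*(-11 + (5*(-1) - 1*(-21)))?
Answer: -190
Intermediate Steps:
X = 9
z(w) = 9 - w
(-25 - z(-4))*(-11 + (5*(-1) - 1*(-21))) = (-25 - (9 - 1*(-4)))*(-11 + (5*(-1) - 1*(-21))) = (-25 - (9 + 4))*(-11 + (-5 + 21)) = (-25 - 1*13)*(-11 + 16) = (-25 - 13)*5 = -38*5 = -190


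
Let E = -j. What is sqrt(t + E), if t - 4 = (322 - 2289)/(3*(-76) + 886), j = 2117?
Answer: I*sqrt(18696882)/94 ≈ 46.0*I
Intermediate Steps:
t = 95/94 (t = 4 + (322 - 2289)/(3*(-76) + 886) = 4 - 1967/(-228 + 886) = 4 - 1967/658 = 4 - 1967*1/658 = 4 - 281/94 = 95/94 ≈ 1.0106)
E = -2117 (E = -1*2117 = -2117)
sqrt(t + E) = sqrt(95/94 - 2117) = sqrt(-198903/94) = I*sqrt(18696882)/94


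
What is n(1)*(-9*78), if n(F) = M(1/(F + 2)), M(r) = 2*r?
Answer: -468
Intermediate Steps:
n(F) = 2/(2 + F) (n(F) = 2/(F + 2) = 2/(2 + F))
n(1)*(-9*78) = (2/(2 + 1))*(-9*78) = (2/3)*(-702) = (2*(⅓))*(-702) = (⅔)*(-702) = -468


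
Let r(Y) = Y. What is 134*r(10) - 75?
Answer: 1265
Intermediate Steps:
134*r(10) - 75 = 134*10 - 75 = 1340 - 75 = 1265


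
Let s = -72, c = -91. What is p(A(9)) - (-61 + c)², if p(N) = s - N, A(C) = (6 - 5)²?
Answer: -23177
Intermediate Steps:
A(C) = 1 (A(C) = 1² = 1)
p(N) = -72 - N
p(A(9)) - (-61 + c)² = (-72 - 1*1) - (-61 - 91)² = (-72 - 1) - 1*(-152)² = -73 - 1*23104 = -73 - 23104 = -23177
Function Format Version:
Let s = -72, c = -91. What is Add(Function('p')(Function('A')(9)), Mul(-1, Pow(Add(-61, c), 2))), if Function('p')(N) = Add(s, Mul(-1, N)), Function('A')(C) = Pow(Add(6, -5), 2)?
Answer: -23177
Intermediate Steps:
Function('A')(C) = 1 (Function('A')(C) = Pow(1, 2) = 1)
Function('p')(N) = Add(-72, Mul(-1, N))
Add(Function('p')(Function('A')(9)), Mul(-1, Pow(Add(-61, c), 2))) = Add(Add(-72, Mul(-1, 1)), Mul(-1, Pow(Add(-61, -91), 2))) = Add(Add(-72, -1), Mul(-1, Pow(-152, 2))) = Add(-73, Mul(-1, 23104)) = Add(-73, -23104) = -23177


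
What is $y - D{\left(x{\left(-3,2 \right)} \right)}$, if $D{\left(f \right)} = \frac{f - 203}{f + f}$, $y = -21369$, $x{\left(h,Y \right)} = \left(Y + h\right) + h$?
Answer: $- \frac{171159}{8} \approx -21395.0$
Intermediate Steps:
$x{\left(h,Y \right)} = Y + 2 h$
$D{\left(f \right)} = \frac{-203 + f}{2 f}$
$y - D{\left(x{\left(-3,2 \right)} \right)} = -21369 - \frac{-203 + \left(2 + 2 \left(-3\right)\right)}{2 \left(2 + 2 \left(-3\right)\right)} = -21369 - \frac{-203 + \left(2 - 6\right)}{2 \left(2 - 6\right)} = -21369 - \frac{-203 - 4}{2 \left(-4\right)} = -21369 - \frac{1}{2} \left(- \frac{1}{4}\right) \left(-207\right) = -21369 - \frac{207}{8} = - \frac{171159}{8}$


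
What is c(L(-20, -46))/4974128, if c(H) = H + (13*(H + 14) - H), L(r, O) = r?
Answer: -39/2487064 ≈ -1.5681e-5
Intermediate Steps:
c(H) = 182 + 13*H (c(H) = H + (13*(14 + H) - H) = H + ((182 + 13*H) - H) = H + (182 + 12*H) = 182 + 13*H)
c(L(-20, -46))/4974128 = (182 + 13*(-20))/4974128 = (182 - 260)*(1/4974128) = -78*1/4974128 = -39/2487064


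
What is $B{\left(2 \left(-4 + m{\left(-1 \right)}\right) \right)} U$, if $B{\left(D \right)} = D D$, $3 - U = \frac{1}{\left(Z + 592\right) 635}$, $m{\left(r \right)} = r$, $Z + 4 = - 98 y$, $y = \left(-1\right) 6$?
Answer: $\frac{11201395}{37338} \approx 300.0$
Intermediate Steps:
$y = -6$
$Z = 584$ ($Z = -4 - -588 = -4 + 588 = 584$)
$U = \frac{2240279}{746760}$ ($U = 3 - \frac{1}{\left(584 + 592\right) 635} = 3 - \frac{1}{1176} \cdot \frac{1}{635} = 3 - \frac{1}{746760} = \frac{2240279}{746760} \approx 3.0$)
$B{\left(D \right)} = D^{2}$
$B{\left(2 \left(-4 + m{\left(-1 \right)}\right) \right)} U = \left(2 \left(-4 - 1\right)\right)^{2} \cdot \frac{2240279}{746760} = \left(2 \left(-5\right)\right)^{2} \cdot \frac{2240279}{746760} = \left(-10\right)^{2} \cdot \frac{2240279}{746760} = 100 \cdot \frac{2240279}{746760} = \frac{11201395}{37338}$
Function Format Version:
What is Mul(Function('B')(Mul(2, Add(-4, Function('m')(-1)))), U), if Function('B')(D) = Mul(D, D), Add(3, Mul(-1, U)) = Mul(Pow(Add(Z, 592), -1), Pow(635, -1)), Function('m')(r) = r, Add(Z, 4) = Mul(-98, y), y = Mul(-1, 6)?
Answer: Rational(11201395, 37338) ≈ 300.00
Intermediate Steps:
y = -6
Z = 584 (Z = Add(-4, Mul(-98, -6)) = Add(-4, 588) = 584)
U = Rational(2240279, 746760) (U = Add(3, Mul(-1, Mul(Pow(Add(584, 592), -1), Pow(635, -1)))) = Add(3, Mul(-1, Mul(Pow(1176, -1), Rational(1, 635)))) = Add(3, Mul(-1, Mul(Rational(1, 1176), Rational(1, 635)))) = Add(3, Mul(-1, Rational(1, 746760))) = Add(3, Rational(-1, 746760)) = Rational(2240279, 746760) ≈ 3.0000)
Function('B')(D) = Pow(D, 2)
Mul(Function('B')(Mul(2, Add(-4, Function('m')(-1)))), U) = Mul(Pow(Mul(2, Add(-4, -1)), 2), Rational(2240279, 746760)) = Mul(Pow(Mul(2, -5), 2), Rational(2240279, 746760)) = Mul(Pow(-10, 2), Rational(2240279, 746760)) = Mul(100, Rational(2240279, 746760)) = Rational(11201395, 37338)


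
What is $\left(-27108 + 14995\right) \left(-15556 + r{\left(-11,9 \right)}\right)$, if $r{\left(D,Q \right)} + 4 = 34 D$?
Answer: $193008542$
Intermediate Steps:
$r{\left(D,Q \right)} = -4 + 34 D$
$\left(-27108 + 14995\right) \left(-15556 + r{\left(-11,9 \right)}\right) = \left(-27108 + 14995\right) \left(-15556 + \left(-4 + 34 \left(-11\right)\right)\right) = - 12113 \left(-15556 - 378\right) = \left(-12113\right) \left(-15934\right) = 193008542$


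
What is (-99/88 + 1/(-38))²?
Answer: 30625/23104 ≈ 1.3255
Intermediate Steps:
(-99/88 + 1/(-38))² = (-99*1/88 - 1/38)² = (-9/8 - 1/38)² = (-175/152)² = 30625/23104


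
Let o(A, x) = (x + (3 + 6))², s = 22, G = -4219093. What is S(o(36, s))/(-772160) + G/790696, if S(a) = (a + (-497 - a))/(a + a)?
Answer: -782689968801931/146683153562240 ≈ -5.3359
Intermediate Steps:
o(A, x) = (9 + x)² (o(A, x) = (x + 9)² = (9 + x)²)
S(a) = -497/(2*a) (S(a) = -497*1/(2*a) = -497/(2*a))
S(o(36, s))/(-772160) + G/790696 = -497/(2*(9 + 22)²)/(-772160) - 4219093/790696 = -497/(2*(31²))*(-1/772160) - 4219093*1/790696 = -497/2/961*(-1/772160) - 4219093/790696 = -497/2*1/961*(-1/772160) - 4219093/790696 = -497/1922*(-1/772160) - 4219093/790696 = 497/1484091520 - 4219093/790696 = -782689968801931/146683153562240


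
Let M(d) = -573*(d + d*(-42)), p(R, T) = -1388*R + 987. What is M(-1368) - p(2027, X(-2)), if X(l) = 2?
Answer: -29325935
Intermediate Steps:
p(R, T) = 987 - 1388*R
M(d) = 23493*d (M(d) = -573*(d - 42*d) = -(-23493)*d = 23493*d)
M(-1368) - p(2027, X(-2)) = 23493*(-1368) - (987 - 1388*2027) = -32138424 - (987 - 2813476) = -32138424 - 1*(-2812489) = -32138424 + 2812489 = -29325935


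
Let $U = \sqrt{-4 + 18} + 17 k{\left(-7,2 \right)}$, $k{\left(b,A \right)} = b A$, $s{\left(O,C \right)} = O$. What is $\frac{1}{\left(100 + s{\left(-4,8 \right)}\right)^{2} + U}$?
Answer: $\frac{4489}{40302235} - \frac{\sqrt{14}}{80604470} \approx 0.00011134$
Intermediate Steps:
$k{\left(b,A \right)} = A b$
$U = -238 + \sqrt{14}$ ($U = \sqrt{-4 + 18} + 17 \cdot 2 \left(-7\right) = \sqrt{14} + 17 \left(-14\right) = \sqrt{14} - 238 = -238 + \sqrt{14} \approx -234.26$)
$\frac{1}{\left(100 + s{\left(-4,8 \right)}\right)^{2} + U} = \frac{1}{\left(100 - 4\right)^{2} - \left(238 - \sqrt{14}\right)} = \frac{1}{96^{2} - \left(238 - \sqrt{14}\right)} = \frac{1}{9216 - \left(238 - \sqrt{14}\right)} = \frac{1}{8978 + \sqrt{14}}$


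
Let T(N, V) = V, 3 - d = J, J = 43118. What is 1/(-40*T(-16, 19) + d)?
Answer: -1/43875 ≈ -2.2792e-5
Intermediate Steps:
d = -43115 (d = 3 - 1*43118 = 3 - 43118 = -43115)
1/(-40*T(-16, 19) + d) = 1/(-40*19 - 43115) = 1/(-760 - 43115) = 1/(-43875) = -1/43875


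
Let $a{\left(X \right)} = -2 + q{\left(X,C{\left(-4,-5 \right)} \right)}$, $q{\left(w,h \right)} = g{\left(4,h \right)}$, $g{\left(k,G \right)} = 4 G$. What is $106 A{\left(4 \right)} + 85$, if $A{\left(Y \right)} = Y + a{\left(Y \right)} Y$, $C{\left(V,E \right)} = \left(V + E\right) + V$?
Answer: $-22387$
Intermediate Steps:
$C{\left(V,E \right)} = E + 2 V$ ($C{\left(V,E \right)} = \left(E + V\right) + V = E + 2 V$)
$q{\left(w,h \right)} = 4 h$
$a{\left(X \right)} = -54$ ($a{\left(X \right)} = -2 + 4 \left(-5 + 2 \left(-4\right)\right) = -2 + 4 \left(-5 - 8\right) = -2 + 4 \left(-13\right) = -2 - 52 = -54$)
$A{\left(Y \right)} = - 53 Y$ ($A{\left(Y \right)} = Y - 54 Y = - 53 Y$)
$106 A{\left(4 \right)} + 85 = 106 \left(\left(-53\right) 4\right) + 85 = 106 \left(-212\right) + 85 = -22472 + 85 = -22387$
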